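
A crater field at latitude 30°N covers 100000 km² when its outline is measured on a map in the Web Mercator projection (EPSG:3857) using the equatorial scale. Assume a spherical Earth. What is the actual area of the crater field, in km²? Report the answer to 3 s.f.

Mercator is conformal, so the point scale is isotropic: h = k = sec φ = 1/cos φ.
Areal scale = k² = sec²φ = 1/cos²(30°) = 1/0.8660² = 1.333.
True area = apparent / (areal scale) = 100000 / 1.333 ≈ 75000 km².

75000 km²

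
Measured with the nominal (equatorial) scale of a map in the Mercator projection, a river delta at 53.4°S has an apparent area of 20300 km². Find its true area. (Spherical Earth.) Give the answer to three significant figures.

The Mercator projection is conformal; its linear scale factor is the same in every direction and equals sec φ = 1/cos φ.
Areal scale = k² = sec²φ = 1/cos²(53.4°) = 1/0.5962² = 2.813.
True area = apparent / (areal scale) = 20300 / 2.813 ≈ 7220 km².

7220 km²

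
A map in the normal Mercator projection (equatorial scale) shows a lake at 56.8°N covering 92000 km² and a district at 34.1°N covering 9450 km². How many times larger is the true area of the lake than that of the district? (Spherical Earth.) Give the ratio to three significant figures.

4.26

On Mercator the areal scale is sec²φ, so true area = apparent × cos²φ.
True area of lake: 92000 × cos²(56.8°) = 92000 × 0.2998 = 27580 km².
True area of district: 9450 × cos²(34.1°) = 9450 × 0.6857 = 6480 km².
Ratio = 27580 / 6480 ≈ 4.26.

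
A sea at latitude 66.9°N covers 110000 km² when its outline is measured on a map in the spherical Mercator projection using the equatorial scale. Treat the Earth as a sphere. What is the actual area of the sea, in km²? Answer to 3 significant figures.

16900 km²

For Mercator, h = k = sec φ (a conformal cylindrical projection has a single point scale, 1/cos φ).
Areal scale = k² = sec²φ = 1/cos²(66.9°) = 1/0.3923² = 6.497.
True area = apparent / (areal scale) = 110000 / 6.497 ≈ 16900 km².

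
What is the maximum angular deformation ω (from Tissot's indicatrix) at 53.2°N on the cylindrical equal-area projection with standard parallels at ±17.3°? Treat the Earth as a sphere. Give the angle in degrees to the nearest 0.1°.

51.6°

For cylindrical equal-area with standard parallel φ₀, h = cos φ / cos φ₀ and k = cos φ₀ / cos φ, so h·k = 1.
At 53.2°: h = 0.6274, k = 1.594; principal scales a = 1.594, b = 0.6274.
sin(ω/2) = (a − b)/(a + b) = 0.9665/2.221 = 0.4351, so ω = 2 arcsin(0.4351) ≈ 51.6°.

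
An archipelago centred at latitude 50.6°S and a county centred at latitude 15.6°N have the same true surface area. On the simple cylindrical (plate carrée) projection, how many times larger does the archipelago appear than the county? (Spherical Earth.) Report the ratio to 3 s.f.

For the equirectangular projection with φ₀ = 0 (plate carrée), h = 1 along meridians and k = sec φ along parallels.
Areal scale at 50.6°: h·k = 1.000 × 1.575 = 1.575.
Areal scale at 15.6°: h·k = 1.000 × 1.038 = 1.038.
Ratio = 1.575/1.038 ≈ 1.52.

1.52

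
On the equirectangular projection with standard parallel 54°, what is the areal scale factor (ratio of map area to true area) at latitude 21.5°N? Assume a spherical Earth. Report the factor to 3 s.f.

With standard parallel φ₀ = 54°, the equirectangular projection gives x = Rλ cos φ₀, y = Rφ, so h = 1 and k = cos 54° / cos φ.
Areal scale = h·k = 1 × cos φ₀ / cos φ; at 21.5°, h = 1.000, k = 0.6317, so h·k = 0.6317.

0.632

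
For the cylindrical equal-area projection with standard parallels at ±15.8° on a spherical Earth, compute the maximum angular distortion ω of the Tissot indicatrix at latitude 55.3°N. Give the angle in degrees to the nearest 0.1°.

A cylindrical equal-area projection with standard parallel φ₀ has meridian scale h = cos φ / cos φ₀ and parallel scale k = cos φ₀ / cos φ (so areas are preserved, h·k = 1).
At 55.3°: h = 0.5916, k = 1.690; principal scales a = 1.690, b = 0.5916.
sin(ω/2) = (a − b)/(a + b) = 1.099/2.282 = 0.4814, so ω = 2 arcsin(0.4814) ≈ 57.6°.

57.6°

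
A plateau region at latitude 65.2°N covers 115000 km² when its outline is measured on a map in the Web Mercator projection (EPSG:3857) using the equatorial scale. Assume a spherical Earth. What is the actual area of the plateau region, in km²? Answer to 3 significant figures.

For Mercator, h = k = sec φ (a conformal cylindrical projection has a single point scale, 1/cos φ).
Areal scale = k² = sec²φ = 1/cos²(65.2°) = 1/0.4195² = 5.684.
True area = apparent / (areal scale) = 115000 / 5.684 ≈ 20200 km².

20200 km²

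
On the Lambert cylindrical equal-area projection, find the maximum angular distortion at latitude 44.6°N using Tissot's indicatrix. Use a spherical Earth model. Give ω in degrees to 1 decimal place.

The Lambert cylindrical equal-area projection is the cylindrical equal-area projection with its standard parallel at the equator (φ₀ = 0). Cylindrical equal-area (φ₀ = 0°): h = cos φ / cos 0° along meridians, k = cos 0° / cos φ along parallels; h·k = 1.
At 44.6°: h = 0.7120, k = 1.404; principal scales a = 1.404, b = 0.7120.
sin(ω/2) = (a − b)/(a + b) = 0.6924/2.116 = 0.3272, so ω = 2 arcsin(0.3272) ≈ 38.2°.

38.2°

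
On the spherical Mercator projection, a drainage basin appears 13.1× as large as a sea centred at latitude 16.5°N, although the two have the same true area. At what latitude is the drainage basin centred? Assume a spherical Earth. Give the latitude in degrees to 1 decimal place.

Mercator areal scale is sec²φ, so apparent-area ratio = sec²φ₁ / sec²φ₂ = cos²φ₂ / cos²φ₁.
cos²φ₂ / cos²φ₁ = 13.1  ⇒  cos φ₁ = cos 16.5° / √13.1 = 0.9588/3.619 = 0.2649.
φ₁ = arccos(0.2649) ≈ 74.6°.

74.6°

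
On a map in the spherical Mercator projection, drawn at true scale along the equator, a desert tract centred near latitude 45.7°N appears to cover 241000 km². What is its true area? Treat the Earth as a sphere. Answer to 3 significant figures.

118000 km²

The Mercator projection is conformal; its linear scale factor is the same in every direction and equals sec φ = 1/cos φ.
Areal scale = k² = sec²φ = 1/cos²(45.7°) = 1/0.6984² = 2.050.
True area = apparent / (areal scale) = 241000 / 2.050 ≈ 118000 km².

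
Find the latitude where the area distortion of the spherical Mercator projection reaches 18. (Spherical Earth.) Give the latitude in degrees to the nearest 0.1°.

Mercator areal scale is sec²φ.
sec²φ = 18  ⇒  cos²φ = 0.05556  ⇒  cos φ = 0.2357.
φ = arccos(0.2357) ≈ 76.4°.

76.4°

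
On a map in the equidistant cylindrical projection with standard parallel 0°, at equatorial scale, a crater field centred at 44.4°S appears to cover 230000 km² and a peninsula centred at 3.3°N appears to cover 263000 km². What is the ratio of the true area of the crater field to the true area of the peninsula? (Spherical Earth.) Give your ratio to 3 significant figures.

On the plate carrée, areal scale = h·k = 1 × sec φ, so true area = apparent × cos φ.
True area of crater field: 230000 × cos(44.4°) = 230000 × 0.7145 = 164300 km².
True area of peninsula: 263000 × cos(3.3°) = 263000 × 0.9983 = 262600 km².
Ratio = 164300 / 262600 ≈ 0.626.

0.626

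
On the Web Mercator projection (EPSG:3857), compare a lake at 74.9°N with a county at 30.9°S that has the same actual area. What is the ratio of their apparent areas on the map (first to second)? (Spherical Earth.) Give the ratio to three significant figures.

On Mercator, area is exaggerated by sec²φ = 1/cos²φ.
At 74.9°: sec²(74.9°) = 1/0.2605² = 14.74.
At 30.9°: sec²(30.9°) = 1/0.8581² = 1.358.
Ratio = 14.74/1.358 = cos²(30.9°)/cos²(74.9°) ≈ 10.8.

10.8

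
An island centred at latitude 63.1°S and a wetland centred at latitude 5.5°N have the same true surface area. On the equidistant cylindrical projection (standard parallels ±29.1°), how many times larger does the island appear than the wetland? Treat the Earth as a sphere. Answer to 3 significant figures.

2.20

With standard parallel φ₀ = 29.1°, the equirectangular projection gives x = Rλ cos φ₀, y = Rφ, so h = 1 and k = cos 29.1° / cos φ.
Areal scale at 63.1°: h·k = 1.000 × 1.931 = 1.931.
Areal scale at 5.5°: h·k = 1.000 × 0.8778 = 0.8778.
Ratio = 1.931/0.8778 ≈ 2.20.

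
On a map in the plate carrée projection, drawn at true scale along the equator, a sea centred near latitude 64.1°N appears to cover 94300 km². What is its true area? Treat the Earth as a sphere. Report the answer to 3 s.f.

41200 km²

In the plate carrée (x = Rλ, y = Rφ), meridians are true-scale (h = 1) and parallels are stretched by k = sec φ.
Areal scale = h·k = 1 × sec φ; at 64.1°, h = 1.000, k = 2.289, so h·k = 2.289.
True area = apparent / (areal scale) = 94300 / 2.289 ≈ 41200 km².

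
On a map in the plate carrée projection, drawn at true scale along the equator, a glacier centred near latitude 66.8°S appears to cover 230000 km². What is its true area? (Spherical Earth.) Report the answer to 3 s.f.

For the equirectangular projection with φ₀ = 0 (plate carrée), h = 1 along meridians and k = sec φ along parallels.
Areal scale = h·k = 1 × sec φ; at 66.8°, h = 1.000, k = 2.538, so h·k = 2.538.
True area = apparent / (areal scale) = 230000 / 2.538 ≈ 90600 km².

90600 km²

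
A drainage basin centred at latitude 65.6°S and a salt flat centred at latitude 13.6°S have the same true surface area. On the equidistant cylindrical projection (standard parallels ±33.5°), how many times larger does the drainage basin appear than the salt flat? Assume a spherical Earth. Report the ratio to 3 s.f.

With standard parallel φ₀ = 33.5°, the equirectangular projection gives x = Rλ cos φ₀, y = Rφ, so h = 1 and k = cos 33.5° / cos φ.
Areal scale at 65.6°: h·k = 1.000 × 2.019 = 2.019.
Areal scale at 13.6°: h·k = 1.000 × 0.8579 = 0.8579.
Ratio = 2.019/0.8579 ≈ 2.35.

2.35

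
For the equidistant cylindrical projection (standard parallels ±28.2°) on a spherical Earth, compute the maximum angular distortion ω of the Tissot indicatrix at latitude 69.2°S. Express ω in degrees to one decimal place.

50.4°

The equidistant cylindrical projection with φ₀ = 28.2° has h = 1 (meridians true) and k = cos φ₀ / cos φ along parallels.
At 69.2°: h = 1.000, k = 2.482; principal scales a = 2.482, b = 1.000.
sin(ω/2) = (a − b)/(a + b) = 1.482/3.482 = 0.4256, so ω = 2 arcsin(0.4256) ≈ 50.4°.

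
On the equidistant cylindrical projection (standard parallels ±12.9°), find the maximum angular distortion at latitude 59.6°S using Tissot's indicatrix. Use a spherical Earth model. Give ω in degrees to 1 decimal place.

With standard parallel φ₀ = 12.9°, the equirectangular projection gives x = Rλ cos φ₀, y = Rφ, so h = 1 and k = cos 12.9° / cos φ.
At 59.6°: h = 1.000, k = 1.926; principal scales a = 1.926, b = 1.000.
sin(ω/2) = (a − b)/(a + b) = 0.9263/2.926 = 0.3165, so ω = 2 arcsin(0.3165) ≈ 36.9°.

36.9°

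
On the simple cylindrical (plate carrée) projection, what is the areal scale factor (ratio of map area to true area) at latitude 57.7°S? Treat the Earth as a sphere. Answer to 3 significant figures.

Plate carrée maps x = Rλ, y = Rφ. The meridian scale is h = 1 and the parallel scale is k = 1/cos φ = sec φ.
Areal scale = h·k = 1 × sec φ; at 57.7°, h = 1.000, k = 1.871, so h·k = 1.871.

1.87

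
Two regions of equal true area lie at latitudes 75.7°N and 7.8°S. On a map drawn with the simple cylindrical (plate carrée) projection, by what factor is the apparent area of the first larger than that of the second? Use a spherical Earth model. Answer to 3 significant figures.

4.01

For the equirectangular projection with φ₀ = 0 (plate carrée), h = 1 along meridians and k = sec φ along parallels.
Areal scale at 75.7°: h·k = 1.000 × 4.049 = 4.049.
Areal scale at 7.8°: h·k = 1.000 × 1.009 = 1.009.
Ratio = 4.049/1.009 ≈ 4.01.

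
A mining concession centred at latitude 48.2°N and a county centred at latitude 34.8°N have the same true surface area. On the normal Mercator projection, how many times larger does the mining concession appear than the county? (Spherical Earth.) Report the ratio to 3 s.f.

1.52

Mercator areal scale is sec²φ.
At 48.2°: sec²(48.2°) = 1/0.6665² = 2.251.
At 34.8°: sec²(34.8°) = 1/0.8211² = 1.483.
Ratio = 2.251/1.483 = cos²(34.8°)/cos²(48.2°) ≈ 1.52.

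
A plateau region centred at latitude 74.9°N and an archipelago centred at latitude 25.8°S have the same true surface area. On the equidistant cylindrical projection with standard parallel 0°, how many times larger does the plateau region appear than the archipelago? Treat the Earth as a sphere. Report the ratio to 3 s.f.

3.46

For the equirectangular projection with φ₀ = 0 (plate carrée), h = 1 along meridians and k = sec φ along parallels.
Areal scale at 74.9°: h·k = 1.000 × 3.839 = 3.839.
Areal scale at 25.8°: h·k = 1.000 × 1.111 = 1.111.
Ratio = 3.839/1.111 ≈ 3.46.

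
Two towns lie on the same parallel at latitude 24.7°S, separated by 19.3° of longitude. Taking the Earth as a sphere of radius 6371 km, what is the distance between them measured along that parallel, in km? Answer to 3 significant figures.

Arc length along a parallel = R cos φ · Δλ (with Δλ in radians).
= 6371 × cos 24.7° × (19.3° × π/180) = 6371 × 0.9085 × 0.3368 ≈ 1950 km.

1950 km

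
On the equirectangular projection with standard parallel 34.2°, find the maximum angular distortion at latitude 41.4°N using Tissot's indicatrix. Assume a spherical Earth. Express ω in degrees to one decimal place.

5.6°

The equidistant cylindrical projection with φ₀ = 34.2° has h = 1 (meridians true) and k = cos φ₀ / cos φ along parallels.
At 41.4°: h = 1.000, k = 1.103; principal scales a = 1.103, b = 1.000.
sin(ω/2) = (a − b)/(a + b) = 0.1026/2.103 = 0.04880, so ω = 2 arcsin(0.04880) ≈ 5.6°.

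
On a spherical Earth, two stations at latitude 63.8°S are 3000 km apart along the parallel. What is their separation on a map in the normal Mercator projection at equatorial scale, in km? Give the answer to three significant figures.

6790 km

For Mercator, h = k = sec φ (a conformal cylindrical projection has a single point scale, 1/cos φ).
Along the parallel, k = sec 63.8° = 1/0.4415 = 2.265.
Map distance = 3000 × 2.265 ≈ 6790 km.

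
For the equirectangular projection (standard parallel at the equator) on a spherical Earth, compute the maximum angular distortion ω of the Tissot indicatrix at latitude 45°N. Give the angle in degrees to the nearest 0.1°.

19.8°

In the plate carrée (x = Rλ, y = Rφ), meridians are true-scale (h = 1) and parallels are stretched by k = sec φ.
At 45°: h = 1.000, k = 1.414; principal scales a = 1.414, b = 1.000.
sin(ω/2) = (a − b)/(a + b) = 0.4142/2.414 = 0.1716, so ω = 2 arcsin(0.1716) ≈ 19.8°.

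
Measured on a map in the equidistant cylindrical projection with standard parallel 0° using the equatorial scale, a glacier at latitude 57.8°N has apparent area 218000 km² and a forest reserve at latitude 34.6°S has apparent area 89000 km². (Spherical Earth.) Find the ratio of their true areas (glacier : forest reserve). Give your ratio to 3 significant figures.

1.59

On the plate carrée, areal scale = h·k = 1 × sec φ, so true area = apparent × cos φ.
True area of glacier: 218000 × cos(57.8°) = 218000 × 0.5329 = 116200 km².
True area of forest reserve: 89000 × cos(34.6°) = 89000 × 0.8231 = 73260 km².
Ratio = 116200 / 73260 ≈ 1.59.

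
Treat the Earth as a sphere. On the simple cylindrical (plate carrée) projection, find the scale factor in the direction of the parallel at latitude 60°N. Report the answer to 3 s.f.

2.00

Plate carrée maps x = Rλ, y = Rφ. The meridian scale is h = 1 and the parallel scale is k = 1/cos φ = sec φ.
k = 1/cos 60° = 1/0.5000 = 2.000.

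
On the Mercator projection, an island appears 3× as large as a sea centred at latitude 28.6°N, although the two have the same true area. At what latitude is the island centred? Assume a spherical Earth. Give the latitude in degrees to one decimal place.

For equal true areas on Mercator, apparent areas scale as sec²φ, so the ratio is cos²φ₂ / cos²φ₁.
cos²φ₂ / cos²φ₁ = 3  ⇒  cos φ₁ = cos 28.6° / √3 = 0.8780/1.732 = 0.5069.
φ₁ = arccos(0.5069) ≈ 59.5°.

59.5°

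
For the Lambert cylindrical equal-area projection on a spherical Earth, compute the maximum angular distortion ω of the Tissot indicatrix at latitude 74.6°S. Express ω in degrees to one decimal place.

120.5°

The Lambert cylindrical equal-area projection is the cylindrical equal-area projection with its standard parallel at the equator (φ₀ = 0). For cylindrical equal-area with standard parallel φ₀, h = cos φ / cos φ₀ and k = cos φ₀ / cos φ, so h·k = 1.
At 74.6°: h = 0.2656, k = 3.766; principal scales a = 3.766, b = 0.2656.
sin(ω/2) = (a − b)/(a + b) = 3.500/4.031 = 0.8683, so ω = 2 arcsin(0.8683) ≈ 120.5°.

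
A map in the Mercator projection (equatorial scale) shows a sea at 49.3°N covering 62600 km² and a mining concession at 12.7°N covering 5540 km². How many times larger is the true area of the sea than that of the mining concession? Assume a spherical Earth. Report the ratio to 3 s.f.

Mercator's areal exaggeration is sec²φ; hence true area = (apparent area) · cos²φ.
True area of sea: 62600 × cos²(49.3°) = 62600 × 0.4252 = 26620 km².
True area of mining concession: 5540 × cos²(12.7°) = 5540 × 0.9517 = 5272 km².
Ratio = 26620 / 5272 ≈ 5.05.

5.05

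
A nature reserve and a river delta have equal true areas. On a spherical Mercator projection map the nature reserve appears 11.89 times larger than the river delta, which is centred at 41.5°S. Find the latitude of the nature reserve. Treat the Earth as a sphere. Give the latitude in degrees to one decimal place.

77.5°

Mercator areal scale is sec²φ, so apparent-area ratio = sec²φ₁ / sec²φ₂ = cos²φ₂ / cos²φ₁.
cos²φ₂ / cos²φ₁ = 11.89  ⇒  cos φ₁ = cos 41.5° / √11.89 = 0.7490/3.448 = 0.2172.
φ₁ = arccos(0.2172) ≈ 77.5°.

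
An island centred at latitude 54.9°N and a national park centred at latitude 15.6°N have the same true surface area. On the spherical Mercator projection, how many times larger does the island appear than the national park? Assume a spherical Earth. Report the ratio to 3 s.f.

2.81

On Mercator, area is exaggerated by sec²φ = 1/cos²φ.
At 54.9°: sec²(54.9°) = 1/0.5750² = 3.025.
At 15.6°: sec²(15.6°) = 1/0.9632² = 1.078.
Ratio = 3.025/1.078 = cos²(15.6°)/cos²(54.9°) ≈ 2.81.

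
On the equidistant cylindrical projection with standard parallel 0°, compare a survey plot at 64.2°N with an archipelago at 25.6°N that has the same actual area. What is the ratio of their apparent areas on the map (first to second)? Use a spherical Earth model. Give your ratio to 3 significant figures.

2.07

In the plate carrée (x = Rλ, y = Rφ), meridians are true-scale (h = 1) and parallels are stretched by k = sec φ.
Areal scale at 64.2°: h·k = 1.000 × 2.298 = 2.298.
Areal scale at 25.6°: h·k = 1.000 × 1.109 = 1.109.
Ratio = 2.298/1.109 ≈ 2.07.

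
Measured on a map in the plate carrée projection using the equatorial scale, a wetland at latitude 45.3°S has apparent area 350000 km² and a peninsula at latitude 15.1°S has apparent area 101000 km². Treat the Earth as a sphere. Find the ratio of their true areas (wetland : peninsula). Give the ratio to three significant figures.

2.52

On the plate carrée, areal scale = h·k = 1 × sec φ, so true area = apparent × cos φ.
True area of wetland: 350000 × cos(45.3°) = 350000 × 0.7034 = 246200 km².
True area of peninsula: 101000 × cos(15.1°) = 101000 × 0.9655 = 97510 km².
Ratio = 246200 / 97510 ≈ 2.52.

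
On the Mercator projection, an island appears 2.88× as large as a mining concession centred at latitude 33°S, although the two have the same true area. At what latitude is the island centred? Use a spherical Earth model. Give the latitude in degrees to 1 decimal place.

On Mercator, (apparent₁)/(apparent₂) = sec²φ₁ / sec²φ₂ when true areas are equal.
cos²φ₂ / cos²φ₁ = 2.88  ⇒  cos φ₁ = cos 33° / √2.88 = 0.8387/1.697 = 0.4942.
φ₁ = arccos(0.4942) ≈ 60.4°.

60.4°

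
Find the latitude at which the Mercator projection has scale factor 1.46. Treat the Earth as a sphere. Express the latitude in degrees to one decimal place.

Mercator scale is k = sec φ = 1/cos φ.
1/cos φ = 1.46  ⇒  cos φ = 0.6849  ⇒  φ = arccos(0.6849) ≈ 46.8°.

46.8°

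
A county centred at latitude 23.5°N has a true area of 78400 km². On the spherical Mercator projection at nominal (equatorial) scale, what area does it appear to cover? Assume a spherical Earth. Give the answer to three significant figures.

For Mercator, h = k = sec φ (a conformal cylindrical projection has a single point scale, 1/cos φ).
Areal scale = k² = sec²φ = 1/cos²(23.5°) = 1/0.9171² = 1.189.
Apparent area = 78400 × 1.189 ≈ 93200 km².

93200 km²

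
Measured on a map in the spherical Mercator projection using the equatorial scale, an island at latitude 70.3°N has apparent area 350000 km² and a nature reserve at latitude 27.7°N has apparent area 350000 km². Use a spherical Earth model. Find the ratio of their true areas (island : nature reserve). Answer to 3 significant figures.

On Mercator the areal scale is sec²φ, so true area = apparent × cos²φ.
True area of island: 350000 × cos²(70.3°) = 350000 × 0.1136 = 39770 km².
True area of nature reserve: 350000 × cos²(27.7°) = 350000 × 0.7839 = 274400 km².
Ratio = 39770 / 274400 ≈ 0.145.

0.145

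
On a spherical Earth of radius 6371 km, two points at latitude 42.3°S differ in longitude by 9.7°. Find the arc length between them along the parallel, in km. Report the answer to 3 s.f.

Arc length along a parallel = R cos φ · Δλ (with Δλ in radians).
= 6371 × cos 42.3° × (9.7° × π/180) = 6371 × 0.7396 × 0.1693 ≈ 798 km.

798 km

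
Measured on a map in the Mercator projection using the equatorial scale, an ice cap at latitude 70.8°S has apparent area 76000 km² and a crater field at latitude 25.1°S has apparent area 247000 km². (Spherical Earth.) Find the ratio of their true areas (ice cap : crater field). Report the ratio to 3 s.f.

Mercator's areal exaggeration is sec²φ; hence true area = (apparent area) · cos²φ.
True area of ice cap: 76000 × cos²(70.8°) = 76000 × 0.1082 = 8220 km².
True area of crater field: 247000 × cos²(25.1°) = 247000 × 0.8201 = 202600 km².
Ratio = 8220 / 202600 ≈ 0.0406.

0.0406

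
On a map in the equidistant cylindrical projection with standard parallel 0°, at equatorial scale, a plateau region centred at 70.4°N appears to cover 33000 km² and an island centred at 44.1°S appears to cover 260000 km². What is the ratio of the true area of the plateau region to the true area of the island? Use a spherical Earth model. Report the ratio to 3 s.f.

0.0593

Plate carrée has h = 1 and k = sec φ, giving areal scale sec φ; true area = (apparent area) · cos φ.
True area of plateau region: 33000 × cos(70.4°) = 33000 × 0.3355 = 11070 km².
True area of island: 260000 × cos(44.1°) = 260000 × 0.7181 = 186700 km².
Ratio = 11070 / 186700 ≈ 0.0593.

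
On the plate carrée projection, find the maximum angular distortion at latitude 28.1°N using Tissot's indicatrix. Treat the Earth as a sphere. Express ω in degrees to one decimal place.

Plate carrée maps x = Rλ, y = Rφ. The meridian scale is h = 1 and the parallel scale is k = 1/cos φ = sec φ.
At 28.1°: h = 1.000, k = 1.134; principal scales a = 1.134, b = 1.000.
sin(ω/2) = (a − b)/(a + b) = 0.1336/2.134 = 0.06263, so ω = 2 arcsin(0.06263) ≈ 7.2°.

7.2°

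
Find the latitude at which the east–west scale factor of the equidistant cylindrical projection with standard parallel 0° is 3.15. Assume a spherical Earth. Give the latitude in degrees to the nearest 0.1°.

71.5°

Plate carrée: h = 1, k = sec φ along parallels.
sec φ = 3.15  ⇒  cos φ = 0.3175  ⇒  φ ≈ 71.5°.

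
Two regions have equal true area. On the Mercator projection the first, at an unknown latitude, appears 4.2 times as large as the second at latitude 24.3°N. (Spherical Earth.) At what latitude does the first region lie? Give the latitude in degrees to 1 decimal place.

63.6°

Mercator areal scale is sec²φ, so apparent-area ratio = sec²φ₁ / sec²φ₂ = cos²φ₂ / cos²φ₁.
cos²φ₂ / cos²φ₁ = 4.2  ⇒  cos φ₁ = cos 24.3° / √4.2 = 0.9114/2.049 = 0.4447.
φ₁ = arccos(0.4447) ≈ 63.6°.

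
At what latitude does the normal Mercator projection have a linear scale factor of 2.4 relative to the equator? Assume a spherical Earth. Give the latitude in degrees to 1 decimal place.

65.4°

Mercator scale is k = sec φ = 1/cos φ.
1/cos φ = 2.4  ⇒  cos φ = 0.4167  ⇒  φ = arccos(0.4167) ≈ 65.4°.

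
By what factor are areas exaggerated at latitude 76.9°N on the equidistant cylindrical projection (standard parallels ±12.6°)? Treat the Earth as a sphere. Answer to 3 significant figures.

With standard parallel φ₀ = 12.6°, the equirectangular projection gives x = Rλ cos φ₀, y = Rφ, so h = 1 and k = cos 12.6° / cos φ.
Areal scale = h·k = 1 × cos φ₀ / cos φ; at 76.9°, h = 1.000, k = 4.306, so h·k = 4.306.

4.31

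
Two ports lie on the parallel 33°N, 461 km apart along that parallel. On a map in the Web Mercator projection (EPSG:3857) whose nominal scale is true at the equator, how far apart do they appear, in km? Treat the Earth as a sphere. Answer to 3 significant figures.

550 km

The Mercator projection is conformal; its linear scale factor is the same in every direction and equals sec φ = 1/cos φ.
Along the parallel, k = sec 33° = 1/0.8387 = 1.192.
Map distance = 461 × 1.192 ≈ 550 km.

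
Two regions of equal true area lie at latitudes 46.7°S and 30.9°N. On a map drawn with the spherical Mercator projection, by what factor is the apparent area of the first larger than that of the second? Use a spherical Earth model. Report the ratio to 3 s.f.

1.57

On Mercator, area is exaggerated by sec²φ = 1/cos²φ.
At 46.7°: sec²(46.7°) = 1/0.6858² = 2.126.
At 30.9°: sec²(30.9°) = 1/0.8581² = 1.358.
Ratio = 2.126/1.358 = cos²(30.9°)/cos²(46.7°) ≈ 1.57.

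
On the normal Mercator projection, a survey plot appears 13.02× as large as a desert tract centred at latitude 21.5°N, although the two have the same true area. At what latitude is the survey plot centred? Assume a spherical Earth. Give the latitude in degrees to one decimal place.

75.1°

Mercator areal scale is sec²φ, so apparent-area ratio = sec²φ₁ / sec²φ₂ = cos²φ₂ / cos²φ₁.
cos²φ₂ / cos²φ₁ = 13.02  ⇒  cos φ₁ = cos 21.5° / √13.02 = 0.9304/3.608 = 0.2579.
φ₁ = arccos(0.2579) ≈ 75.1°.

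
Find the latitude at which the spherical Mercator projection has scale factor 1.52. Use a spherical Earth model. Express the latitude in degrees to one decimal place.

48.9°

Mercator scale is k = sec φ = 1/cos φ.
1/cos φ = 1.52  ⇒  cos φ = 0.6579  ⇒  φ = arccos(0.6579) ≈ 48.9°.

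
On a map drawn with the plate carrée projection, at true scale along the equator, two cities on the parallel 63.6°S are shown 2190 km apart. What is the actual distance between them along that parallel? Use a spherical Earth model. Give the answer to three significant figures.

974 km

Plate carrée maps x = Rλ, y = Rφ. The meridian scale is h = 1 and the parallel scale is k = 1/cos φ = sec φ.
Along the parallel at 63.6°, map distances are exaggerated by k = sec 63.6° = 2.249.
True distance = 2190 / 2.249 = 2190 × cos 63.6° ≈ 974 km.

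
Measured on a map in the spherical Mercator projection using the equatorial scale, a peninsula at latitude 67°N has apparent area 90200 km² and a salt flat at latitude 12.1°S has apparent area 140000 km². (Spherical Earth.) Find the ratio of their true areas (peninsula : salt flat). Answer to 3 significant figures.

0.103

Mercator's areal exaggeration is sec²φ; hence true area = (apparent area) · cos²φ.
True area of peninsula: 90200 × cos²(67°) = 90200 × 0.1527 = 13770 km².
True area of salt flat: 140000 × cos²(12.1°) = 140000 × 0.9561 = 133800 km².
Ratio = 13770 / 133800 ≈ 0.103.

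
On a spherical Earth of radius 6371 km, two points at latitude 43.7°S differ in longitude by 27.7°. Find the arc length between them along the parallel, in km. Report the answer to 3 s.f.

2230 km

Arc length along a parallel = R cos φ · Δλ (with Δλ in radians).
= 6371 × cos 43.7° × (27.7° × π/180) = 6371 × 0.7230 × 0.4835 ≈ 2230 km.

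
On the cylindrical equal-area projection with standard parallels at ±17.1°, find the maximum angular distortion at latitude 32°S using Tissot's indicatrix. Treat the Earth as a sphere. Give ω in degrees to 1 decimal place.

Cylindrical equal-area (φ₀ = 17.1°): h = cos φ / cos 17.1° along meridians, k = cos 17.1° / cos φ along parallels; h·k = 1.
At 32°: h = 0.8873, k = 1.127; principal scales a = 1.127, b = 0.8873.
sin(ω/2) = (a − b)/(a + b) = 0.2398/2.014 = 0.1190, so ω = 2 arcsin(0.1190) ≈ 13.7°.

13.7°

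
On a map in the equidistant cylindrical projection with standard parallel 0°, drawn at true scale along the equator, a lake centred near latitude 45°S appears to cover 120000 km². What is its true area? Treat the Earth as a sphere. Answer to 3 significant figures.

84900 km²

Plate carrée maps x = Rλ, y = Rφ. The meridian scale is h = 1 and the parallel scale is k = 1/cos φ = sec φ.
Areal scale = h·k = 1 × sec φ; at 45°, h = 1.000, k = 1.414, so h·k = 1.414.
True area = apparent / (areal scale) = 120000 / 1.414 ≈ 84900 km².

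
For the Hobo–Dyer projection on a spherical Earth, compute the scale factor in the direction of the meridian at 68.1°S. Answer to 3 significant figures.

0.470

The Hobo–Dyer projection is cylindrical equal-area with φ₀ = 37.5°. For cylindrical equal-area with standard parallel φ₀, h = cos φ / cos φ₀ and k = cos φ₀ / cos φ, so h·k = 1.
h = cos 68.1° / cos 37.5° = 0.3730/0.7934 = 0.4701.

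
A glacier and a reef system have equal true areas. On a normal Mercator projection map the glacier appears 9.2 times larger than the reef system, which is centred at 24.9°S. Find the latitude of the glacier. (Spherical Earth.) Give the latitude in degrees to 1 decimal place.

For equal true areas on Mercator, apparent areas scale as sec²φ, so the ratio is cos²φ₂ / cos²φ₁.
cos²φ₂ / cos²φ₁ = 9.2  ⇒  cos φ₁ = cos 24.9° / √9.2 = 0.9070/3.033 = 0.2990.
φ₁ = arccos(0.2990) ≈ 72.6°.

72.6°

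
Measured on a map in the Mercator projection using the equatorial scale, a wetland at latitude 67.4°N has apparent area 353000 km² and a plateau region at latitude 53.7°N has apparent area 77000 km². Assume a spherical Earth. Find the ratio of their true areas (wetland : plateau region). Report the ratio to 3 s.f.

1.93

Since Mercator area scale is 1/cos²φ, the true area equals the apparent area multiplied by cos²φ.
True area of wetland: 353000 × cos²(67.4°) = 353000 × 0.1477 = 52130 km².
True area of plateau region: 77000 × cos²(53.7°) = 77000 × 0.3505 = 26990 km².
Ratio = 52130 / 26990 ≈ 1.93.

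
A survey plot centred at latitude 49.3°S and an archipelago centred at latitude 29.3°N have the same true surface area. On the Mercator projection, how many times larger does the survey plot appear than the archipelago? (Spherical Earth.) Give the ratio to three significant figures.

1.79

On Mercator, area is exaggerated by sec²φ = 1/cos²φ.
At 49.3°: sec²(49.3°) = 1/0.6521² = 2.352.
At 29.3°: sec²(29.3°) = 1/0.8721² = 1.315.
Ratio = 2.352/1.315 = cos²(29.3°)/cos²(49.3°) ≈ 1.79.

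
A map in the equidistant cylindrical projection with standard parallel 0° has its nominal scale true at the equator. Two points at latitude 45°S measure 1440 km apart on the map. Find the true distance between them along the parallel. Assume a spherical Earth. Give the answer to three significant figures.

Plate carrée maps x = Rλ, y = Rφ. The meridian scale is h = 1 and the parallel scale is k = 1/cos φ = sec φ.
Along the parallel at 45°, map distances are exaggerated by k = sec 45° = 1.414.
True distance = 1440 / 1.414 = 1440 × cos 45° ≈ 1020 km.

1020 km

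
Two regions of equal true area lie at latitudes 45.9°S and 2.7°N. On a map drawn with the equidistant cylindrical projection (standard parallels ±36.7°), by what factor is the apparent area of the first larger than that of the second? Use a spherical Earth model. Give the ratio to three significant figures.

1.44

With standard parallel φ₀ = 36.7°, the equirectangular projection gives x = Rλ cos φ₀, y = Rφ, so h = 1 and k = cos 36.7° / cos φ.
Areal scale at 45.9°: h·k = 1.000 × 1.152 = 1.152.
Areal scale at 2.7°: h·k = 1.000 × 0.8027 = 0.8027.
Ratio = 1.152/0.8027 ≈ 1.44.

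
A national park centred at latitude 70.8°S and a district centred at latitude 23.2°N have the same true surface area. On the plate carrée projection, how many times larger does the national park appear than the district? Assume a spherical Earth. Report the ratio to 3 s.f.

2.79

Plate carrée maps x = Rλ, y = Rφ. The meridian scale is h = 1 and the parallel scale is k = 1/cos φ = sec φ.
Areal scale at 70.8°: h·k = 1.000 × 3.041 = 3.041.
Areal scale at 23.2°: h·k = 1.000 × 1.088 = 1.088.
Ratio = 3.041/1.088 ≈ 2.79.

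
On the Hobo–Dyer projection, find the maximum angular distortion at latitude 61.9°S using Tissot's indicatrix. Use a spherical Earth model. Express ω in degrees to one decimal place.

The Hobo–Dyer projection is cylindrical equal-area with φ₀ = 37.5°. Cylindrical equal-area (φ₀ = 37.5°): h = cos φ / cos 37.5° along meridians, k = cos 37.5° / cos φ along parallels; h·k = 1.
At 61.9°: h = 0.5937, k = 1.684; principal scales a = 1.684, b = 0.5937.
sin(ω/2) = (a − b)/(a + b) = 1.091/2.278 = 0.4788, so ω = 2 arcsin(0.4788) ≈ 57.2°.

57.2°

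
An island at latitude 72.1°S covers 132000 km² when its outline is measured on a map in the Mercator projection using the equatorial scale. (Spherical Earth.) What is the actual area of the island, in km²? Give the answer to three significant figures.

12500 km²

The Mercator projection is conformal; its linear scale factor is the same in every direction and equals sec φ = 1/cos φ.
Areal scale = k² = sec²φ = 1/cos²(72.1°) = 1/0.3074² = 10.59.
True area = apparent / (areal scale) = 132000 / 10.59 ≈ 12500 km².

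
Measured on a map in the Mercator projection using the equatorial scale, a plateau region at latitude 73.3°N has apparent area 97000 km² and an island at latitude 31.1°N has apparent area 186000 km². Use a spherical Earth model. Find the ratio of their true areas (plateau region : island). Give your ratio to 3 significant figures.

0.0587

On Mercator the areal scale is sec²φ, so true area = apparent × cos²φ.
True area of plateau region: 97000 × cos²(73.3°) = 97000 × 0.08258 = 8010 km².
True area of island: 186000 × cos²(31.1°) = 186000 × 0.7332 = 136400 km².
Ratio = 8010 / 136400 ≈ 0.0587.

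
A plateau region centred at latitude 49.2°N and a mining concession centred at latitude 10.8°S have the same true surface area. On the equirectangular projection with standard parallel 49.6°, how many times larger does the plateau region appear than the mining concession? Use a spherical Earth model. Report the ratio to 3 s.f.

1.50

In the equirectangular projection with standard parallel φ₀ = 49.6° (x = Rλ cos φ₀, y = Rφ), meridians are true-scale (h = 1) and the parallel scale is k = cos φ₀ / cos φ.
Areal scale at 49.2°: h·k = 1.000 × 0.9919 = 0.9919.
Areal scale at 10.8°: h·k = 1.000 × 0.6598 = 0.6598.
Ratio = 0.9919/0.6598 ≈ 1.50.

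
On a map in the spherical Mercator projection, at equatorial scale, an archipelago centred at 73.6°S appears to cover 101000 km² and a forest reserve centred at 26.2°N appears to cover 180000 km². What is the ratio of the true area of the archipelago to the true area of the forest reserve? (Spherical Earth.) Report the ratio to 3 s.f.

0.0556

On Mercator the areal scale is sec²φ, so true area = apparent × cos²φ.
True area of archipelago: 101000 × cos²(73.6°) = 101000 × 0.07972 = 8051 km².
True area of forest reserve: 180000 × cos²(26.2°) = 180000 × 0.8051 = 144900 km².
Ratio = 8051 / 144900 ≈ 0.0556.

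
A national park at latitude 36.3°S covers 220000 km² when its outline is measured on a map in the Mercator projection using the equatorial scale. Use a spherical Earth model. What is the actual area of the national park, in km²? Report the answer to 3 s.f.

Mercator is conformal, so the point scale is isotropic: h = k = sec φ = 1/cos φ.
Areal scale = k² = sec²φ = 1/cos²(36.3°) = 1/0.8059² = 1.540.
True area = apparent / (areal scale) = 220000 / 1.540 ≈ 143000 km².

143000 km²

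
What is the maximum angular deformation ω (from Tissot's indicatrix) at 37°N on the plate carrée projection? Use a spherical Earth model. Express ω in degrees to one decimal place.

For the equirectangular projection with φ₀ = 0 (plate carrée), h = 1 along meridians and k = sec φ along parallels.
At 37°: h = 1.000, k = 1.252; principal scales a = 1.252, b = 1.000.
sin(ω/2) = (a − b)/(a + b) = 0.2521/2.252 = 0.1120, so ω = 2 arcsin(0.1120) ≈ 12.9°.

12.9°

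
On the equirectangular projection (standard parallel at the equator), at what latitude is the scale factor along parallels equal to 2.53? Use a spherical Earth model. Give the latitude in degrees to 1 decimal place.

Plate carrée: h = 1, k = sec φ along parallels.
sec φ = 2.53  ⇒  cos φ = 0.3953  ⇒  φ ≈ 66.7°.

66.7°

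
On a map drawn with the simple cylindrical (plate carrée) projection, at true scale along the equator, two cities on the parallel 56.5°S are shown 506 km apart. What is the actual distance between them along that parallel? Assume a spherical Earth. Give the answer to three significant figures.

In the plate carrée (x = Rλ, y = Rφ), meridians are true-scale (h = 1) and parallels are stretched by k = sec φ.
Along the parallel at 56.5°, map distances are exaggerated by k = sec 56.5° = 1.812.
True distance = 506 / 1.812 = 506 × cos 56.5° ≈ 279 km.

279 km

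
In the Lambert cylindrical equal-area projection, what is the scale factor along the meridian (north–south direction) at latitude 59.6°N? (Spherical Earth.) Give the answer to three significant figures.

0.506

The Lambert cylindrical equal-area projection is the cylindrical equal-area projection with its standard parallel at the equator (φ₀ = 0). For cylindrical equal-area with standard parallel φ₀, h = cos φ / cos φ₀ and k = cos φ₀ / cos φ, so h·k = 1.
h = cos 59.6° / cos 0° = 0.5060/1.000 = 0.5060.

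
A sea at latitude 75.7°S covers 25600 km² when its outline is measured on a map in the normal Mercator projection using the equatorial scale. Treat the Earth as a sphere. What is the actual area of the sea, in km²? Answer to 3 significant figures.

For Mercator, h = k = sec φ (a conformal cylindrical projection has a single point scale, 1/cos φ).
Areal scale = k² = sec²φ = 1/cos²(75.7°) = 1/0.2470² = 16.39.
True area = apparent / (areal scale) = 25600 / 16.39 ≈ 1560 km².

1560 km²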